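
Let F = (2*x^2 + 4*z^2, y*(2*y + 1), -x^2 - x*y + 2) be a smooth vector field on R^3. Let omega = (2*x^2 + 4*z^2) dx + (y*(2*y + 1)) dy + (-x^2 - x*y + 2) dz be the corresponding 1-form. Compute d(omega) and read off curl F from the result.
d(omega) = (-x) dy ∧ dz + (2*x + y + 8*z) dz ∧ dx + (0) dx ∧ dy; curl F = (-x, 2*x + y + 8*z, 0)

d omega = sum_{i<j} (∂f_j/∂x_i - ∂f_i/∂x_j) dx_i ∧ dx_j. Under the identification (dy ∧ dz, dz ∧ dx, dx ∧ dy) ↔ (e_x, e_y, e_z), the coefficients are exactly the components of curl F. Compute:
  ∂R/∂y - ∂Q/∂z = (-x) - (0) = -x
  ∂P/∂z - ∂R/∂x = (8*z) - (-2*x - y) = 2*x + y + 8*z
  ∂Q/∂x - ∂P/∂y = (0) - (0) = 0.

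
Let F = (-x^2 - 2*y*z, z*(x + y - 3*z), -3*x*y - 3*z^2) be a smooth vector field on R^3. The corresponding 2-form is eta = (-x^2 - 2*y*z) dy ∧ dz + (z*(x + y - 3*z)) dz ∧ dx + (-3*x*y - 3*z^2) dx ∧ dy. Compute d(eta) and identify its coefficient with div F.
d(eta) = (-2*x - 5*z) dx ∧ dy ∧ dz; div F = -2*x - 5*z

For a 2-form in R^3 of the form above, applying d gives a 3-form with coefficient ∂P/∂x + ∂Q/∂y + ∂R/∂z:
  ∂P/∂x = -2*x
  ∂Q/∂y = z
  ∂R/∂z = -6*z
Sum = -2*x - 5*z, which is exactly div F.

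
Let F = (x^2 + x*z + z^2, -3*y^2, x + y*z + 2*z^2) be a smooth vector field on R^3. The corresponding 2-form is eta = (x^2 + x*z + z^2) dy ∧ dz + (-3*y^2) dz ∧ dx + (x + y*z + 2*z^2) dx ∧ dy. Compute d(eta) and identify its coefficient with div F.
d(eta) = (2*x - 5*y + 5*z) dx ∧ dy ∧ dz; div F = 2*x - 5*y + 5*z

For a 2-form in R^3 of the form above, applying d gives a 3-form with coefficient ∂P/∂x + ∂Q/∂y + ∂R/∂z:
  ∂P/∂x = 2*x + z
  ∂Q/∂y = -6*y
  ∂R/∂z = y + 4*z
Sum = 2*x - 5*y + 5*z, which is exactly div F.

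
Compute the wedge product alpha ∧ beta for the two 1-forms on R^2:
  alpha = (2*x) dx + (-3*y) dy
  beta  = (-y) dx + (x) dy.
alpha ∧ beta = (2*x^2 - 3*y^2) dx ∧ dy

Distribute the wedge, using dx_i ∧ dx_j = -dx_j ∧ dx_i and dx_i ∧ dx_i = 0. For each pair (i, j) with i < j, the coefficient of dx_i ∧ dx_j in alpha ∧ beta is (alpha_i * beta_j - alpha_j * beta_i). Collecting: alpha ∧ beta = (2*x^2 - 3*y^2) dx ∧ dy.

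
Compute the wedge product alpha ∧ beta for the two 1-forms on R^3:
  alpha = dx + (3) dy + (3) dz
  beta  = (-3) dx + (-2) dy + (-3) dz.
alpha ∧ beta = (7) dx ∧ dy + (6) dx ∧ dz + (-3) dy ∧ dz

Distribute the wedge, using dx_i ∧ dx_j = -dx_j ∧ dx_i and dx_i ∧ dx_i = 0. For each pair (i, j) with i < j, the coefficient of dx_i ∧ dx_j in alpha ∧ beta is (alpha_i * beta_j - alpha_j * beta_i). Collecting: alpha ∧ beta = (7) dx ∧ dy + (6) dx ∧ dz + (-3) dy ∧ dz.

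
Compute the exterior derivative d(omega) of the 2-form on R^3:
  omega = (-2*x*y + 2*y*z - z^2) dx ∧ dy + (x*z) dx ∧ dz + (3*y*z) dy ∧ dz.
d(omega) = (2*y - 2*z) dx ∧ dy ∧ dz

For a 2-form omega = sum_{i<j} g_{ij} dx_i ∧ dx_j, the exterior derivative is
  d(omega) = sum_{i<j} d(g_{ij}) ∧ dx_i ∧ dx_j = sum_{i<j, k} (∂g_{ij}/∂x_k) dx_k ∧ dx_i ∧ dx_j.
Expand each term, using dx_k ∧ dx_i ∧ dx_j = sgn(permutation) dx_{(a)} ∧ dx_{(b)} ∧ dx_{(c)} with (a < b < c) sorted:
  d(-2*x*y + 2*y*z - z^2) includes (∂/∂z)(-2*x*y + 2*y*z - z^2) dz = (2*y - 2*z) dz, which multiplied by dx ∧ dy gives (2*y - 2*z) dx ∧ dy ∧ dz
Collecting like 3-forms: d(omega) = (2*y - 2*z) dx ∧ dy ∧ dz.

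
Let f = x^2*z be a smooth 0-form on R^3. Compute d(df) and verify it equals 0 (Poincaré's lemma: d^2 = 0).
d(df) = 0

Step 1: df = sum_i (∂f/∂x_i) dx_i = (2*x*z) dx + (0) dy + (x^2) dz.
Step 2: Apply d again. Using the 1-form formula, the coefficient of dx ∧ dy in d(df) is ∂^2 f/∂x ∂y - ∂^2 f/∂y ∂x = (0) - (0) = 0 (equality of mixed partials for smooth f).
Similarly for dx ∧ dz and dy ∧ dz — all coefficients vanish. So d(df) = 0.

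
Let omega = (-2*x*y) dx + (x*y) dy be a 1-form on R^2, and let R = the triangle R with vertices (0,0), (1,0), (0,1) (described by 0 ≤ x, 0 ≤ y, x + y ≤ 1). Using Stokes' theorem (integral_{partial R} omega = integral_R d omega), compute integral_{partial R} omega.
integral_(partial R) omega = 1/2

Stokes: integral_partial_R omega = integral_R d omega with d omega = (∂Q/∂x - ∂P/∂y) dx ∧ dy.
  ∂Q/∂x = y
  ∂P/∂y = -2*x
  integrand = ∂Q/∂x - ∂P/∂y = 2*x + y.
Integrating over R: integral_0^1 integral_0^{1-x} (2*x + y) dy dx = 1/2.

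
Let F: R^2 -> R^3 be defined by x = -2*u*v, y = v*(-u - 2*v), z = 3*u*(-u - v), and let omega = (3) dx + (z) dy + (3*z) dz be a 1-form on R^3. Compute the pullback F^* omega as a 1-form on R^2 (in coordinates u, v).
F^* omega = (54*u^3 + 84*u^2*v + 30*u*v^2 - 6*v) du + (6*u*(5*u^2 + 7*u*v + 2*v^2 - 1)) dv

Using F^*(f dg) = (f ∘ F) d(g ∘ F), substitute each coordinate x_i by F_i(u, v) in f_i, and replace dx_i by d F_i = (∂F_i/∂u) du + (∂F_i/∂v) dv.
  For the x component: f_1(F) = 3; d F_1 = (-2*v) du + (-2*u) dv
  For the y component: f_2(F) = 3*u*(-u - v); d F_2 = (-v) du + (-u - 4*v) dv
  For the z component: f_3(F) = 9*u*(-u - v); d F_3 = (-6*u - 3*v) du + (-3*u) dv
Combining and collecting du, dv coefficients:
  coeff of du: 54*u^3 + 84*u^2*v + 30*u*v^2 - 6*v
  coeff of dv: 6*u*(5*u^2 + 7*u*v + 2*v^2 - 1)
F^* omega = (54*u^3 + 84*u^2*v + 30*u*v^2 - 6*v) du + (6*u*(5*u^2 + 7*u*v + 2*v^2 - 1)) dv.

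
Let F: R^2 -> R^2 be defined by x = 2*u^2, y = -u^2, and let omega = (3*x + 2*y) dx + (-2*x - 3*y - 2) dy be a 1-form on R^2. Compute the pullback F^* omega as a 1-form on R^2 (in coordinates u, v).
F^* omega = (18*u^3 + 4*u) du

Using F^*(f dg) = (f ∘ F) d(g ∘ F), substitute each coordinate x_i by F_i(u, v) in f_i, and replace dx_i by d F_i = (∂F_i/∂u) du + (∂F_i/∂v) dv.
  For the x component: f_1(F) = 4*u^2; d F_1 = (4*u) du + (0) dv
  For the y component: f_2(F) = -u^2 - 2; d F_2 = (-2*u) du + (0) dv
Combining and collecting du, dv coefficients:
  coeff of du: 18*u^3 + 4*u
  coeff of dv: 0
F^* omega = (18*u^3 + 4*u) du.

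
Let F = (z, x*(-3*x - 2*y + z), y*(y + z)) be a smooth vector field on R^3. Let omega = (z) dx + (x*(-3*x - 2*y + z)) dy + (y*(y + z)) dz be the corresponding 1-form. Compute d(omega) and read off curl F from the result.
d(omega) = (-x + 2*y + z) dy ∧ dz + (1) dz ∧ dx + (-6*x - 2*y + z) dx ∧ dy; curl F = (-x + 2*y + z, 1, -6*x - 2*y + z)

d omega = sum_{i<j} (∂f_j/∂x_i - ∂f_i/∂x_j) dx_i ∧ dx_j. Under the identification (dy ∧ dz, dz ∧ dx, dx ∧ dy) ↔ (e_x, e_y, e_z), the coefficients are exactly the components of curl F. Compute:
  ∂R/∂y - ∂Q/∂z = (2*y + z) - (x) = -x + 2*y + z
  ∂P/∂z - ∂R/∂x = (1) - (0) = 1
  ∂Q/∂x - ∂P/∂y = (-6*x - 2*y + z) - (0) = -6*x - 2*y + z.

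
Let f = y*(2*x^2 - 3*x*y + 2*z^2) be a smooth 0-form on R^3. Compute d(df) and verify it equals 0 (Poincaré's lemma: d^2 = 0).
d(df) = 0

Step 1: df = sum_i (∂f/∂x_i) dx_i = (y*(4*x - 3*y)) dx + (2*x^2 - 6*x*y + 2*z^2) dy + (4*y*z) dz.
Step 2: Apply d again. Using the 1-form formula, the coefficient of dx ∧ dy in d(df) is ∂^2 f/∂x ∂y - ∂^2 f/∂y ∂x = (4*x - 6*y) - (4*x - 6*y) = 0 (equality of mixed partials for smooth f).
Similarly for dx ∧ dz and dy ∧ dz — all coefficients vanish. So d(df) = 0.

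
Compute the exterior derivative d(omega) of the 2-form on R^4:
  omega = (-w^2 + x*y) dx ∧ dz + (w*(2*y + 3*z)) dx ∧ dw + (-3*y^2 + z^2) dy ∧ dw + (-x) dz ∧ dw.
d(omega) = (-x) dx ∧ dy ∧ dz + (-5*w - 1) dx ∧ dz ∧ dw + (-2*w) dx ∧ dy ∧ dw + (-2*z) dy ∧ dz ∧ dw

For a 2-form omega = sum_{i<j} g_{ij} dx_i ∧ dx_j, the exterior derivative is
  d(omega) = sum_{i<j} d(g_{ij}) ∧ dx_i ∧ dx_j = sum_{i<j, k} (∂g_{ij}/∂x_k) dx_k ∧ dx_i ∧ dx_j.
Expand each term, using dx_k ∧ dx_i ∧ dx_j = sgn(permutation) dx_{(a)} ∧ dx_{(b)} ∧ dx_{(c)} with (a < b < c) sorted:
  d(-w^2 + x*y) includes (∂/∂y)(-w^2 + x*y) dy = (x) dy, which multiplied by dx ∧ dz gives (-x) dx ∧ dy ∧ dz
  d(-w^2 + x*y) includes (∂/∂w)(-w^2 + x*y) dw = (-2*w) dw, which multiplied by dx ∧ dz gives (-2*w) dx ∧ dz ∧ dw
  d(w*(2*y + 3*z)) includes (∂/∂y)(w*(2*y + 3*z)) dy = (2*w) dy, which multiplied by dx ∧ dw gives (-2*w) dx ∧ dy ∧ dw
  d(w*(2*y + 3*z)) includes (∂/∂z)(w*(2*y + 3*z)) dz = (3*w) dz, which multiplied by dx ∧ dw gives (-3*w) dx ∧ dz ∧ dw
  d(-3*y^2 + z^2) includes (∂/∂z)(-3*y^2 + z^2) dz = (2*z) dz, which multiplied by dy ∧ dw gives (-2*z) dy ∧ dz ∧ dw
  d(-x) includes (∂/∂x)(-x) dx = (-1) dx, which multiplied by dz ∧ dw gives (-1) dx ∧ dz ∧ dw
Collecting like 3-forms: d(omega) = (-x) dx ∧ dy ∧ dz + (-5*w - 1) dx ∧ dz ∧ dw + (-2*w) dx ∧ dy ∧ dw + (-2*z) dy ∧ dz ∧ dw.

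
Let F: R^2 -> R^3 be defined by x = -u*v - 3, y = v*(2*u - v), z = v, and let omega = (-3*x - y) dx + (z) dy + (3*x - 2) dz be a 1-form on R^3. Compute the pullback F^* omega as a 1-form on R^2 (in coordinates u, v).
F^* omega = (v*(-u*v - v^2 + 2*v - 9)) du + (-u^2*v - u*v^2 - u*v - 9*u - 2*v^2 - 11) dv

Using F^*(f dg) = (f ∘ F) d(g ∘ F), substitute each coordinate x_i by F_i(u, v) in f_i, and replace dx_i by d F_i = (∂F_i/∂u) du + (∂F_i/∂v) dv.
  For the x component: f_1(F) = u*v + v^2 + 9; d F_1 = (-v) du + (-u) dv
  For the y component: f_2(F) = v; d F_2 = (2*v) du + (2*u - 2*v) dv
  For the z component: f_3(F) = -3*u*v - 11; d F_3 = (0) du + (1) dv
Combining and collecting du, dv coefficients:
  coeff of du: v*(-u*v - v^2 + 2*v - 9)
  coeff of dv: -u^2*v - u*v^2 - u*v - 9*u - 2*v^2 - 11
F^* omega = (v*(-u*v - v^2 + 2*v - 9)) du + (-u^2*v - u*v^2 - u*v - 9*u - 2*v^2 - 11) dv.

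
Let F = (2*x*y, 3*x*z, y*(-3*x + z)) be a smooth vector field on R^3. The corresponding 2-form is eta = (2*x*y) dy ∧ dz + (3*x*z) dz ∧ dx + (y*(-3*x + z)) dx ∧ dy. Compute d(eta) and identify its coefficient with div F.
d(eta) = (3*y) dx ∧ dy ∧ dz; div F = 3*y

For a 2-form in R^3 of the form above, applying d gives a 3-form with coefficient ∂P/∂x + ∂Q/∂y + ∂R/∂z:
  ∂P/∂x = 2*y
  ∂Q/∂y = 0
  ∂R/∂z = y
Sum = 3*y, which is exactly div F.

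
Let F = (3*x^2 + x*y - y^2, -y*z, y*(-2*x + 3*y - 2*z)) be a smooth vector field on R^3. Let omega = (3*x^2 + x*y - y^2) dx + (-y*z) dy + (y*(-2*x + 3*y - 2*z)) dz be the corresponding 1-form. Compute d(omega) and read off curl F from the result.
d(omega) = (-2*x + 7*y - 2*z) dy ∧ dz + (2*y) dz ∧ dx + (-x + 2*y) dx ∧ dy; curl F = (-2*x + 7*y - 2*z, 2*y, -x + 2*y)

d omega = sum_{i<j} (∂f_j/∂x_i - ∂f_i/∂x_j) dx_i ∧ dx_j. Under the identification (dy ∧ dz, dz ∧ dx, dx ∧ dy) ↔ (e_x, e_y, e_z), the coefficients are exactly the components of curl F. Compute:
  ∂R/∂y - ∂Q/∂z = (-2*x + 6*y - 2*z) - (-y) = -2*x + 7*y - 2*z
  ∂P/∂z - ∂R/∂x = (0) - (-2*y) = 2*y
  ∂Q/∂x - ∂P/∂y = (0) - (x - 2*y) = -x + 2*y.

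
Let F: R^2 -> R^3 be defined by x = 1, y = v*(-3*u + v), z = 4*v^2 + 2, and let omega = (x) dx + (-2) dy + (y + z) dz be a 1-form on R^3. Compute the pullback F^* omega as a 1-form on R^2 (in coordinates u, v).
F^* omega = (6*v) du + (-24*u*v^2 + 6*u + 40*v^3 + 12*v) dv

Using F^*(f dg) = (f ∘ F) d(g ∘ F), substitute each coordinate x_i by F_i(u, v) in f_i, and replace dx_i by d F_i = (∂F_i/∂u) du + (∂F_i/∂v) dv.
  For the x component: f_1(F) = 1; d F_1 = (0) du + (0) dv
  For the y component: f_2(F) = -2; d F_2 = (-3*v) du + (-3*u + 2*v) dv
  For the z component: f_3(F) = -3*u*v + 5*v^2 + 2; d F_3 = (0) du + (8*v) dv
Combining and collecting du, dv coefficients:
  coeff of du: 6*v
  coeff of dv: -24*u*v^2 + 6*u + 40*v^3 + 12*v
F^* omega = (6*v) du + (-24*u*v^2 + 6*u + 40*v^3 + 12*v) dv.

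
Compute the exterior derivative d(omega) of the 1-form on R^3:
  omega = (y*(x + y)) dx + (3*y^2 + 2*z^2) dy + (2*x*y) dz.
d(omega) = (-x - 2*y) dx ∧ dy + (2*y) dx ∧ dz + (2*x - 4*z) dy ∧ dz

For a 1-form omega = sum_i f_i dx_i, the exterior derivative is
  d(omega) = sum_{i < j} (∂f_j/∂x_i - ∂f_i/∂x_j) dx_i ∧ dx_j.
  coefficient of dx ∧ dy: ∂f_2/∂x - ∂f_1/∂y = ∂(3*y^2 + 2*z^2)/∂x - ∂(y*(x + y))/∂y = -x - 2*y
  coefficient of dx ∧ dz: ∂f_3/∂x - ∂f_1/∂z = ∂(2*x*y)/∂x - ∂(y*(x + y))/∂z = 2*y
  coefficient of dy ∧ dz: ∂f_3/∂y - ∂f_2/∂z = ∂(2*x*y)/∂y - ∂(3*y^2 + 2*z^2)/∂z = 2*x - 4*z
Assembling: d(omega) = (-x - 2*y) dx ∧ dy + (2*y) dx ∧ dz + (2*x - 4*z) dy ∧ dz.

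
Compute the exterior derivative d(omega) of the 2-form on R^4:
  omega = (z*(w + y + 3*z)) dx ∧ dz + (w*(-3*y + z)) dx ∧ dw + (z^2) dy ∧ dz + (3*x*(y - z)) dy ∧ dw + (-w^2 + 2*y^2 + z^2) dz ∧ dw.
d(omega) = (-z) dx ∧ dy ∧ dz + (-w + z) dx ∧ dz ∧ dw + (3*w + 3*y - 3*z) dx ∧ dy ∧ dw + (3*x + 4*y) dy ∧ dz ∧ dw

For a 2-form omega = sum_{i<j} g_{ij} dx_i ∧ dx_j, the exterior derivative is
  d(omega) = sum_{i<j} d(g_{ij}) ∧ dx_i ∧ dx_j = sum_{i<j, k} (∂g_{ij}/∂x_k) dx_k ∧ dx_i ∧ dx_j.
Expand each term, using dx_k ∧ dx_i ∧ dx_j = sgn(permutation) dx_{(a)} ∧ dx_{(b)} ∧ dx_{(c)} with (a < b < c) sorted:
  d(z*(w + y + 3*z)) includes (∂/∂y)(z*(w + y + 3*z)) dy = (z) dy, which multiplied by dx ∧ dz gives (-z) dx ∧ dy ∧ dz
  d(z*(w + y + 3*z)) includes (∂/∂w)(z*(w + y + 3*z)) dw = (z) dw, which multiplied by dx ∧ dz gives (z) dx ∧ dz ∧ dw
  d(w*(-3*y + z)) includes (∂/∂y)(w*(-3*y + z)) dy = (-3*w) dy, which multiplied by dx ∧ dw gives (3*w) dx ∧ dy ∧ dw
  d(w*(-3*y + z)) includes (∂/∂z)(w*(-3*y + z)) dz = (w) dz, which multiplied by dx ∧ dw gives (-w) dx ∧ dz ∧ dw
  d(3*x*(y - z)) includes (∂/∂x)(3*x*(y - z)) dx = (3*y - 3*z) dx, which multiplied by dy ∧ dw gives (3*y - 3*z) dx ∧ dy ∧ dw
  d(3*x*(y - z)) includes (∂/∂z)(3*x*(y - z)) dz = (-3*x) dz, which multiplied by dy ∧ dw gives (3*x) dy ∧ dz ∧ dw
  d(-w^2 + 2*y^2 + z^2) includes (∂/∂y)(-w^2 + 2*y^2 + z^2) dy = (4*y) dy, which multiplied by dz ∧ dw gives (4*y) dy ∧ dz ∧ dw
Collecting like 3-forms: d(omega) = (-z) dx ∧ dy ∧ dz + (-w + z) dx ∧ dz ∧ dw + (3*w + 3*y - 3*z) dx ∧ dy ∧ dw + (3*x + 4*y) dy ∧ dz ∧ dw.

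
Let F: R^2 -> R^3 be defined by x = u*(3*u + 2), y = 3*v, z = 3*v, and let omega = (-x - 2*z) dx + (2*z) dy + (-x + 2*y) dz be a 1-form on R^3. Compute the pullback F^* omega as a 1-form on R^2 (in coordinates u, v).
F^* omega = (-18*u^3 - 18*u^2 - 36*u*v - 4*u - 12*v) du + (-9*u^2 - 6*u + 36*v) dv

Using F^*(f dg) = (f ∘ F) d(g ∘ F), substitute each coordinate x_i by F_i(u, v) in f_i, and replace dx_i by d F_i = (∂F_i/∂u) du + (∂F_i/∂v) dv.
  For the x component: f_1(F) = -3*u^2 - 2*u - 6*v; d F_1 = (6*u + 2) du + (0) dv
  For the y component: f_2(F) = 6*v; d F_2 = (0) du + (3) dv
  For the z component: f_3(F) = -3*u^2 - 2*u + 6*v; d F_3 = (0) du + (3) dv
Combining and collecting du, dv coefficients:
  coeff of du: -18*u^3 - 18*u^2 - 36*u*v - 4*u - 12*v
  coeff of dv: -9*u^2 - 6*u + 36*v
F^* omega = (-18*u^3 - 18*u^2 - 36*u*v - 4*u - 12*v) du + (-9*u^2 - 6*u + 36*v) dv.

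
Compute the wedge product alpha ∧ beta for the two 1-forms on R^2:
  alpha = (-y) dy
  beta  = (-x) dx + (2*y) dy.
alpha ∧ beta = (-x*y) dx ∧ dy

Distribute the wedge, using dx_i ∧ dx_j = -dx_j ∧ dx_i and dx_i ∧ dx_i = 0. For each pair (i, j) with i < j, the coefficient of dx_i ∧ dx_j in alpha ∧ beta is (alpha_i * beta_j - alpha_j * beta_i). Collecting: alpha ∧ beta = (-x*y) dx ∧ dy.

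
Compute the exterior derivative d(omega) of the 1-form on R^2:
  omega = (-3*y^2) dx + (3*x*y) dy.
d(omega) = (9*y) dx ∧ dy

For a 1-form omega = sum_i f_i dx_i, the exterior derivative is
  d(omega) = sum_{i < j} (∂f_j/∂x_i - ∂f_i/∂x_j) dx_i ∧ dx_j.
  coefficient of dx ∧ dy: ∂f_2/∂x - ∂f_1/∂y = ∂(3*x*y)/∂x - ∂(-3*y^2)/∂y = 9*y
Assembling: d(omega) = (9*y) dx ∧ dy.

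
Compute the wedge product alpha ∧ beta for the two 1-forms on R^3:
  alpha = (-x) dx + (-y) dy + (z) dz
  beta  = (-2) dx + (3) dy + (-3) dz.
alpha ∧ beta = (-3*x - 2*y) dx ∧ dy + (3*x + 2*z) dx ∧ dz + (3*y - 3*z) dy ∧ dz

Distribute the wedge, using dx_i ∧ dx_j = -dx_j ∧ dx_i and dx_i ∧ dx_i = 0. For each pair (i, j) with i < j, the coefficient of dx_i ∧ dx_j in alpha ∧ beta is (alpha_i * beta_j - alpha_j * beta_i). Collecting: alpha ∧ beta = (-3*x - 2*y) dx ∧ dy + (3*x + 2*z) dx ∧ dz + (3*y - 3*z) dy ∧ dz.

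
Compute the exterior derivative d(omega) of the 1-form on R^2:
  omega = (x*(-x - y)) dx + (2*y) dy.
d(omega) = (x) dx ∧ dy

For a 1-form omega = sum_i f_i dx_i, the exterior derivative is
  d(omega) = sum_{i < j} (∂f_j/∂x_i - ∂f_i/∂x_j) dx_i ∧ dx_j.
  coefficient of dx ∧ dy: ∂f_2/∂x - ∂f_1/∂y = ∂(2*y)/∂x - ∂(x*(-x - y))/∂y = x
Assembling: d(omega) = (x) dx ∧ dy.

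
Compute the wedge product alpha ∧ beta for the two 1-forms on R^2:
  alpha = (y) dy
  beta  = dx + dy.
alpha ∧ beta = (-y) dx ∧ dy

Distribute the wedge, using dx_i ∧ dx_j = -dx_j ∧ dx_i and dx_i ∧ dx_i = 0. For each pair (i, j) with i < j, the coefficient of dx_i ∧ dx_j in alpha ∧ beta is (alpha_i * beta_j - alpha_j * beta_i). Collecting: alpha ∧ beta = (-y) dx ∧ dy.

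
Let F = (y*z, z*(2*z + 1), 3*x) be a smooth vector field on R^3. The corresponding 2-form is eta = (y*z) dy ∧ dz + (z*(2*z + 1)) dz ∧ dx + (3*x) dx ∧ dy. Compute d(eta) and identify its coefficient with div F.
d(eta) = (0) dx ∧ dy ∧ dz; div F = 0

For a 2-form in R^3 of the form above, applying d gives a 3-form with coefficient ∂P/∂x + ∂Q/∂y + ∂R/∂z:
  ∂P/∂x = 0
  ∂Q/∂y = 0
  ∂R/∂z = 0
Sum = 0, which is exactly div F.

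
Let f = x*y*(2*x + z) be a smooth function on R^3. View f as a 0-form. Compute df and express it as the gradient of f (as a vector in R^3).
df = (y*(4*x + z)) dx + (x*(2*x + z)) dy + (x*y) dz; grad f = (y*(4*x + z), x*(2*x + z), x*y)

For a 0-form f, d f = (∂f/∂x) dx + (∂f/∂y) dy + (∂f/∂z) dz. The components of the vector representation are exactly the entries of grad f in Cartesian coordinates:
  ∂f/∂x = y*(4*x + z)
  ∂f/∂y = x*(2*x + z)
  ∂f/∂z = x*y.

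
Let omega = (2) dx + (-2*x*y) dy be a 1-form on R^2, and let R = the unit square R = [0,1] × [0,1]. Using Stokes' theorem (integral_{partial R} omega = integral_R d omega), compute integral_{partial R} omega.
integral_(partial R) omega = -1

Stokes: integral_partial_R omega = integral_R d omega with d omega = (∂Q/∂x - ∂P/∂y) dx ∧ dy.
  ∂Q/∂x = -2*y
  ∂P/∂y = 0
  integrand = ∂Q/∂x - ∂P/∂y = -2*y.
Integrating over R: integral_0^1 integral_0^1 (-2*y) dx dy = -1.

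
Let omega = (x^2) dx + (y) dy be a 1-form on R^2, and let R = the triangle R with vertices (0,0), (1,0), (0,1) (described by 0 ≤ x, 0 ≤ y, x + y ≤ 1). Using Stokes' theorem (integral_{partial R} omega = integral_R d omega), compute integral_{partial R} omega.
integral_(partial R) omega = 0

Stokes: integral_partial_R omega = integral_R d omega with d omega = (∂Q/∂x - ∂P/∂y) dx ∧ dy.
  ∂Q/∂x = 0
  ∂P/∂y = 0
  integrand = ∂Q/∂x - ∂P/∂y = 0.
Integrating over R: integral_0^1 integral_0^{1-x} (0) dy dx = 0.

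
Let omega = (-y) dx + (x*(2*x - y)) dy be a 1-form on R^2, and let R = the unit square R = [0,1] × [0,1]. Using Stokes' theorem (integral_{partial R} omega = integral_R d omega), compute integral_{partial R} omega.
integral_(partial R) omega = 5/2

Stokes: integral_partial_R omega = integral_R d omega with d omega = (∂Q/∂x - ∂P/∂y) dx ∧ dy.
  ∂Q/∂x = 4*x - y
  ∂P/∂y = -1
  integrand = ∂Q/∂x - ∂P/∂y = 4*x - y + 1.
Integrating over R: integral_0^1 integral_0^1 (4*x - y + 1) dx dy = 5/2.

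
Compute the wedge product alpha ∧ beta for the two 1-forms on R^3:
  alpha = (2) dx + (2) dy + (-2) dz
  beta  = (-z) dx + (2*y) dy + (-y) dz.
alpha ∧ beta = (4*y + 2*z) dx ∧ dy + (-2*y - 2*z) dx ∧ dz + (2*y) dy ∧ dz

Distribute the wedge, using dx_i ∧ dx_j = -dx_j ∧ dx_i and dx_i ∧ dx_i = 0. For each pair (i, j) with i < j, the coefficient of dx_i ∧ dx_j in alpha ∧ beta is (alpha_i * beta_j - alpha_j * beta_i). Collecting: alpha ∧ beta = (4*y + 2*z) dx ∧ dy + (-2*y - 2*z) dx ∧ dz + (2*y) dy ∧ dz.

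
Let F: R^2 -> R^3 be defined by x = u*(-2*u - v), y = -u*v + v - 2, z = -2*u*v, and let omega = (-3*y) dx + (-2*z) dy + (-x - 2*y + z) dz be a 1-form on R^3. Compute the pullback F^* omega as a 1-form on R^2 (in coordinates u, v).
F^* omega = (-16*u^2*v - 9*u*v^2 + 12*u*v - 24*u + 7*v^2 - 14*v) du + (u*(-4*u^2 - 9*u*v + 11*v - 14)) dv

Using F^*(f dg) = (f ∘ F) d(g ∘ F), substitute each coordinate x_i by F_i(u, v) in f_i, and replace dx_i by d F_i = (∂F_i/∂u) du + (∂F_i/∂v) dv.
  For the x component: f_1(F) = 3*u*v - 3*v + 6; d F_1 = (-4*u - v) du + (-u) dv
  For the y component: f_2(F) = 4*u*v; d F_2 = (-v) du + (1 - u) dv
  For the z component: f_3(F) = 2*u^2 + u*v - 2*v + 4; d F_3 = (-2*v) du + (-2*u) dv
Combining and collecting du, dv coefficients:
  coeff of du: -16*u^2*v - 9*u*v^2 + 12*u*v - 24*u + 7*v^2 - 14*v
  coeff of dv: u*(-4*u^2 - 9*u*v + 11*v - 14)
F^* omega = (-16*u^2*v - 9*u*v^2 + 12*u*v - 24*u + 7*v^2 - 14*v) du + (u*(-4*u^2 - 9*u*v + 11*v - 14)) dv.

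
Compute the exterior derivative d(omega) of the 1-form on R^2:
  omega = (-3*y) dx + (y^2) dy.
d(omega) = (3) dx ∧ dy

For a 1-form omega = sum_i f_i dx_i, the exterior derivative is
  d(omega) = sum_{i < j} (∂f_j/∂x_i - ∂f_i/∂x_j) dx_i ∧ dx_j.
  coefficient of dx ∧ dy: ∂f_2/∂x - ∂f_1/∂y = ∂(y^2)/∂x - ∂(-3*y)/∂y = 3
Assembling: d(omega) = (3) dx ∧ dy.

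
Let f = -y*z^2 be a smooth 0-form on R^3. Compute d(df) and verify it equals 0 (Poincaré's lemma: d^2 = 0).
d(df) = 0

Step 1: df = sum_i (∂f/∂x_i) dx_i = (0) dx + (-z^2) dy + (-2*y*z) dz.
Step 2: Apply d again. Using the 1-form formula, the coefficient of dx ∧ dy in d(df) is ∂^2 f/∂x ∂y - ∂^2 f/∂y ∂x = (0) - (0) = 0 (equality of mixed partials for smooth f).
Similarly for dx ∧ dz and dy ∧ dz — all coefficients vanish. So d(df) = 0.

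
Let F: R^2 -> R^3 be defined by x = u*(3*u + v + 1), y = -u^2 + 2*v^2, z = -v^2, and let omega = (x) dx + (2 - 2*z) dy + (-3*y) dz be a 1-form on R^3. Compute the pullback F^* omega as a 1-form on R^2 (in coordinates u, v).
F^* omega = (u*(18*u^2 + 9*u*v + 9*u - 3*v^2 + 2*v - 3)) du + (3*u^3 - 5*u^2*v + u^2 + 20*v^3 + 8*v) dv

Using F^*(f dg) = (f ∘ F) d(g ∘ F), substitute each coordinate x_i by F_i(u, v) in f_i, and replace dx_i by d F_i = (∂F_i/∂u) du + (∂F_i/∂v) dv.
  For the x component: f_1(F) = u*(3*u + v + 1); d F_1 = (6*u + v + 1) du + (u) dv
  For the y component: f_2(F) = 2*v^2 + 2; d F_2 = (-2*u) du + (4*v) dv
  For the z component: f_3(F) = 3*u^2 - 6*v^2; d F_3 = (0) du + (-2*v) dv
Combining and collecting du, dv coefficients:
  coeff of du: u*(18*u^2 + 9*u*v + 9*u - 3*v^2 + 2*v - 3)
  coeff of dv: 3*u^3 - 5*u^2*v + u^2 + 20*v^3 + 8*v
F^* omega = (u*(18*u^2 + 9*u*v + 9*u - 3*v^2 + 2*v - 3)) du + (3*u^3 - 5*u^2*v + u^2 + 20*v^3 + 8*v) dv.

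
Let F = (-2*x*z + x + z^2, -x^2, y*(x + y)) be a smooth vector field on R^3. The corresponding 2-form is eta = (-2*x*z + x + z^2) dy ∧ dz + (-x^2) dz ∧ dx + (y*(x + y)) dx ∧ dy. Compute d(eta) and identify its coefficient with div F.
d(eta) = (1 - 2*z) dx ∧ dy ∧ dz; div F = 1 - 2*z

For a 2-form in R^3 of the form above, applying d gives a 3-form with coefficient ∂P/∂x + ∂Q/∂y + ∂R/∂z:
  ∂P/∂x = 1 - 2*z
  ∂Q/∂y = 0
  ∂R/∂z = 0
Sum = 1 - 2*z, which is exactly div F.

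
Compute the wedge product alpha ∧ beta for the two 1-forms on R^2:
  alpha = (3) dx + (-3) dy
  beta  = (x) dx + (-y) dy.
alpha ∧ beta = (3*x - 3*y) dx ∧ dy

Distribute the wedge, using dx_i ∧ dx_j = -dx_j ∧ dx_i and dx_i ∧ dx_i = 0. For each pair (i, j) with i < j, the coefficient of dx_i ∧ dx_j in alpha ∧ beta is (alpha_i * beta_j - alpha_j * beta_i). Collecting: alpha ∧ beta = (3*x - 3*y) dx ∧ dy.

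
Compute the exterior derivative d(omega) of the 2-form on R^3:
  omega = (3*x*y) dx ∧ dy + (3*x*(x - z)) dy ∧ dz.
d(omega) = (6*x - 3*z) dx ∧ dy ∧ dz

For a 2-form omega = sum_{i<j} g_{ij} dx_i ∧ dx_j, the exterior derivative is
  d(omega) = sum_{i<j} d(g_{ij}) ∧ dx_i ∧ dx_j = sum_{i<j, k} (∂g_{ij}/∂x_k) dx_k ∧ dx_i ∧ dx_j.
Expand each term, using dx_k ∧ dx_i ∧ dx_j = sgn(permutation) dx_{(a)} ∧ dx_{(b)} ∧ dx_{(c)} with (a < b < c) sorted:
  d(3*x*(x - z)) includes (∂/∂x)(3*x*(x - z)) dx = (6*x - 3*z) dx, which multiplied by dy ∧ dz gives (6*x - 3*z) dx ∧ dy ∧ dz
Collecting like 3-forms: d(omega) = (6*x - 3*z) dx ∧ dy ∧ dz.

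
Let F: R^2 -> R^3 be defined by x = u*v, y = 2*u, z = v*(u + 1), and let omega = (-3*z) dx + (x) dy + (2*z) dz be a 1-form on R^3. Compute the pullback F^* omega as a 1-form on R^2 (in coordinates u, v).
F^* omega = (v*(-u*v + 2*u - v)) du + (v*(-u^2 + u + 2)) dv

Using F^*(f dg) = (f ∘ F) d(g ∘ F), substitute each coordinate x_i by F_i(u, v) in f_i, and replace dx_i by d F_i = (∂F_i/∂u) du + (∂F_i/∂v) dv.
  For the x component: f_1(F) = 3*v*(-u - 1); d F_1 = (v) du + (u) dv
  For the y component: f_2(F) = u*v; d F_2 = (2) du + (0) dv
  For the z component: f_3(F) = 2*v*(u + 1); d F_3 = (v) du + (u + 1) dv
Combining and collecting du, dv coefficients:
  coeff of du: v*(-u*v + 2*u - v)
  coeff of dv: v*(-u^2 + u + 2)
F^* omega = (v*(-u*v + 2*u - v)) du + (v*(-u^2 + u + 2)) dv.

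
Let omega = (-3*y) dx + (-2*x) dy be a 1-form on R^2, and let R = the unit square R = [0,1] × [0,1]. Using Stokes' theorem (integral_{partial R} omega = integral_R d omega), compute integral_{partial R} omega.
integral_(partial R) omega = 1

Stokes: integral_partial_R omega = integral_R d omega with d omega = (∂Q/∂x - ∂P/∂y) dx ∧ dy.
  ∂Q/∂x = -2
  ∂P/∂y = -3
  integrand = ∂Q/∂x - ∂P/∂y = 1.
Integrating over R: integral_0^1 integral_0^1 (1) dx dy = 1.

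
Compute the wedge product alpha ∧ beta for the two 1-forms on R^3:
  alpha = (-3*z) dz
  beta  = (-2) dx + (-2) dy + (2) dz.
alpha ∧ beta = (-6*z) dx ∧ dz + (-6*z) dy ∧ dz

Distribute the wedge, using dx_i ∧ dx_j = -dx_j ∧ dx_i and dx_i ∧ dx_i = 0. For each pair (i, j) with i < j, the coefficient of dx_i ∧ dx_j in alpha ∧ beta is (alpha_i * beta_j - alpha_j * beta_i). Collecting: alpha ∧ beta = (-6*z) dx ∧ dz + (-6*z) dy ∧ dz.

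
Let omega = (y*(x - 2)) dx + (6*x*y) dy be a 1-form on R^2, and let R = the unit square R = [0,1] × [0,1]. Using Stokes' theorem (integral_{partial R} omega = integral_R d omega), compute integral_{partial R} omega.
integral_(partial R) omega = 9/2

Stokes: integral_partial_R omega = integral_R d omega with d omega = (∂Q/∂x - ∂P/∂y) dx ∧ dy.
  ∂Q/∂x = 6*y
  ∂P/∂y = x - 2
  integrand = ∂Q/∂x - ∂P/∂y = -x + 6*y + 2.
Integrating over R: integral_0^1 integral_0^1 (-x + 6*y + 2) dx dy = 9/2.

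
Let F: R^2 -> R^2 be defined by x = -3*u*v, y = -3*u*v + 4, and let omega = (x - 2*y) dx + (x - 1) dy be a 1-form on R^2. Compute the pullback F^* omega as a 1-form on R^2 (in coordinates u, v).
F^* omega = (27*v) du + (27*u) dv

Using F^*(f dg) = (f ∘ F) d(g ∘ F), substitute each coordinate x_i by F_i(u, v) in f_i, and replace dx_i by d F_i = (∂F_i/∂u) du + (∂F_i/∂v) dv.
  For the x component: f_1(F) = 3*u*v - 8; d F_1 = (-3*v) du + (-3*u) dv
  For the y component: f_2(F) = -3*u*v - 1; d F_2 = (-3*v) du + (-3*u) dv
Combining and collecting du, dv coefficients:
  coeff of du: 27*v
  coeff of dv: 27*u
F^* omega = (27*v) du + (27*u) dv.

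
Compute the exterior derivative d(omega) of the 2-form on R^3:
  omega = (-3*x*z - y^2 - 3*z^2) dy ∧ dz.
d(omega) = (-3*z) dx ∧ dy ∧ dz

For a 2-form omega = sum_{i<j} g_{ij} dx_i ∧ dx_j, the exterior derivative is
  d(omega) = sum_{i<j} d(g_{ij}) ∧ dx_i ∧ dx_j = sum_{i<j, k} (∂g_{ij}/∂x_k) dx_k ∧ dx_i ∧ dx_j.
Expand each term, using dx_k ∧ dx_i ∧ dx_j = sgn(permutation) dx_{(a)} ∧ dx_{(b)} ∧ dx_{(c)} with (a < b < c) sorted:
  d(-3*x*z - y^2 - 3*z^2) includes (∂/∂x)(-3*x*z - y^2 - 3*z^2) dx = (-3*z) dx, which multiplied by dy ∧ dz gives (-3*z) dx ∧ dy ∧ dz
Collecting like 3-forms: d(omega) = (-3*z) dx ∧ dy ∧ dz.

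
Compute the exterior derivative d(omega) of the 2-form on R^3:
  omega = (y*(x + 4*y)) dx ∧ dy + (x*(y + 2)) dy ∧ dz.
d(omega) = (y + 2) dx ∧ dy ∧ dz

For a 2-form omega = sum_{i<j} g_{ij} dx_i ∧ dx_j, the exterior derivative is
  d(omega) = sum_{i<j} d(g_{ij}) ∧ dx_i ∧ dx_j = sum_{i<j, k} (∂g_{ij}/∂x_k) dx_k ∧ dx_i ∧ dx_j.
Expand each term, using dx_k ∧ dx_i ∧ dx_j = sgn(permutation) dx_{(a)} ∧ dx_{(b)} ∧ dx_{(c)} with (a < b < c) sorted:
  d(x*(y + 2)) includes (∂/∂x)(x*(y + 2)) dx = (y + 2) dx, which multiplied by dy ∧ dz gives (y + 2) dx ∧ dy ∧ dz
Collecting like 3-forms: d(omega) = (y + 2) dx ∧ dy ∧ dz.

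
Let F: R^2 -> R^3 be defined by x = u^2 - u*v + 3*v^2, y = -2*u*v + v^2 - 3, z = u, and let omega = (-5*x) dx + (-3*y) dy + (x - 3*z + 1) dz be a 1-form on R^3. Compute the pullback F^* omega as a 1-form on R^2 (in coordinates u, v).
F^* omega = (-10*u^3 + 15*u^2*v + u^2 - 47*u*v^2 - u*v - 3*u + 21*v^3 + 3*v^2 - 18*v + 1) du + (5*u^3 - 47*u^2*v + 63*u*v^2 - 18*u - 96*v^3 + 18*v) dv

Using F^*(f dg) = (f ∘ F) d(g ∘ F), substitute each coordinate x_i by F_i(u, v) in f_i, and replace dx_i by d F_i = (∂F_i/∂u) du + (∂F_i/∂v) dv.
  For the x component: f_1(F) = -5*u^2 + 5*u*v - 15*v^2; d F_1 = (2*u - v) du + (-u + 6*v) dv
  For the y component: f_2(F) = 6*u*v - 3*v^2 + 9; d F_2 = (-2*v) du + (-2*u + 2*v) dv
  For the z component: f_3(F) = u^2 - u*v - 3*u + 3*v^2 + 1; d F_3 = (1) du + (0) dv
Combining and collecting du, dv coefficients:
  coeff of du: -10*u^3 + 15*u^2*v + u^2 - 47*u*v^2 - u*v - 3*u + 21*v^3 + 3*v^2 - 18*v + 1
  coeff of dv: 5*u^3 - 47*u^2*v + 63*u*v^2 - 18*u - 96*v^3 + 18*v
F^* omega = (-10*u^3 + 15*u^2*v + u^2 - 47*u*v^2 - u*v - 3*u + 21*v^3 + 3*v^2 - 18*v + 1) du + (5*u^3 - 47*u^2*v + 63*u*v^2 - 18*u - 96*v^3 + 18*v) dv.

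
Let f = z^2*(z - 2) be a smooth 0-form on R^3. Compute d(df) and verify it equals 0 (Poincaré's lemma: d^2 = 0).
d(df) = 0

Step 1: df = sum_i (∂f/∂x_i) dx_i = (0) dx + (0) dy + (z*(3*z - 4)) dz.
Step 2: Apply d again. Using the 1-form formula, the coefficient of dx ∧ dy in d(df) is ∂^2 f/∂x ∂y - ∂^2 f/∂y ∂x = (0) - (0) = 0 (equality of mixed partials for smooth f).
Similarly for dx ∧ dz and dy ∧ dz — all coefficients vanish. So d(df) = 0.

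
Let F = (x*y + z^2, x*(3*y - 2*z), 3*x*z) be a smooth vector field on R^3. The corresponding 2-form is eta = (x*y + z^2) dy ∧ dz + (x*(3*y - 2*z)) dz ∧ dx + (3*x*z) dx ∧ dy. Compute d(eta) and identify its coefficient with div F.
d(eta) = (6*x + y) dx ∧ dy ∧ dz; div F = 6*x + y

For a 2-form in R^3 of the form above, applying d gives a 3-form with coefficient ∂P/∂x + ∂Q/∂y + ∂R/∂z:
  ∂P/∂x = y
  ∂Q/∂y = 3*x
  ∂R/∂z = 3*x
Sum = 6*x + y, which is exactly div F.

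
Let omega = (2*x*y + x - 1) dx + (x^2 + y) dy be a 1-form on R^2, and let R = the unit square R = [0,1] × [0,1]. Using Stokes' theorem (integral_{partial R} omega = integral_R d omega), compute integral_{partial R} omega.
integral_(partial R) omega = 0

Stokes: integral_partial_R omega = integral_R d omega with d omega = (∂Q/∂x - ∂P/∂y) dx ∧ dy.
  ∂Q/∂x = 2*x
  ∂P/∂y = 2*x
  integrand = ∂Q/∂x - ∂P/∂y = 0.
Integrating over R: integral_0^1 integral_0^1 (0) dx dy = 0.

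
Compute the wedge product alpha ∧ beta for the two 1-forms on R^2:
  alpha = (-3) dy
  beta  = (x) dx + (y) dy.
alpha ∧ beta = (3*x) dx ∧ dy

Distribute the wedge, using dx_i ∧ dx_j = -dx_j ∧ dx_i and dx_i ∧ dx_i = 0. For each pair (i, j) with i < j, the coefficient of dx_i ∧ dx_j in alpha ∧ beta is (alpha_i * beta_j - alpha_j * beta_i). Collecting: alpha ∧ beta = (3*x) dx ∧ dy.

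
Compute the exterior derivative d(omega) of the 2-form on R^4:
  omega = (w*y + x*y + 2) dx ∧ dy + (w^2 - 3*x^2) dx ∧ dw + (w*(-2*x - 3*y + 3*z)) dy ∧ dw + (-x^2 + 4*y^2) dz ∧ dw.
d(omega) = (-2*w + y) dx ∧ dy ∧ dw + (-3*w + 8*y) dy ∧ dz ∧ dw + (-2*x) dx ∧ dz ∧ dw

For a 2-form omega = sum_{i<j} g_{ij} dx_i ∧ dx_j, the exterior derivative is
  d(omega) = sum_{i<j} d(g_{ij}) ∧ dx_i ∧ dx_j = sum_{i<j, k} (∂g_{ij}/∂x_k) dx_k ∧ dx_i ∧ dx_j.
Expand each term, using dx_k ∧ dx_i ∧ dx_j = sgn(permutation) dx_{(a)} ∧ dx_{(b)} ∧ dx_{(c)} with (a < b < c) sorted:
  d(w*y + x*y + 2) includes (∂/∂w)(w*y + x*y + 2) dw = (y) dw, which multiplied by dx ∧ dy gives (y) dx ∧ dy ∧ dw
  d(w*(-2*x - 3*y + 3*z)) includes (∂/∂x)(w*(-2*x - 3*y + 3*z)) dx = (-2*w) dx, which multiplied by dy ∧ dw gives (-2*w) dx ∧ dy ∧ dw
  d(w*(-2*x - 3*y + 3*z)) includes (∂/∂z)(w*(-2*x - 3*y + 3*z)) dz = (3*w) dz, which multiplied by dy ∧ dw gives (-3*w) dy ∧ dz ∧ dw
  d(-x^2 + 4*y^2) includes (∂/∂x)(-x^2 + 4*y^2) dx = (-2*x) dx, which multiplied by dz ∧ dw gives (-2*x) dx ∧ dz ∧ dw
  d(-x^2 + 4*y^2) includes (∂/∂y)(-x^2 + 4*y^2) dy = (8*y) dy, which multiplied by dz ∧ dw gives (8*y) dy ∧ dz ∧ dw
Collecting like 3-forms: d(omega) = (-2*w + y) dx ∧ dy ∧ dw + (-3*w + 8*y) dy ∧ dz ∧ dw + (-2*x) dx ∧ dz ∧ dw.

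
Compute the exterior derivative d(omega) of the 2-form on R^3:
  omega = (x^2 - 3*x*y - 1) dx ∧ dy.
d(omega) = 0

For a 2-form omega = sum_{i<j} g_{ij} dx_i ∧ dx_j, the exterior derivative is
  d(omega) = sum_{i<j} d(g_{ij}) ∧ dx_i ∧ dx_j = sum_{i<j, k} (∂g_{ij}/∂x_k) dx_k ∧ dx_i ∧ dx_j.
Expand each term, using dx_k ∧ dx_i ∧ dx_j = sgn(permutation) dx_{(a)} ∧ dx_{(b)} ∧ dx_{(c)} with (a < b < c) sorted:

Collecting like 3-forms: d(omega) = 0.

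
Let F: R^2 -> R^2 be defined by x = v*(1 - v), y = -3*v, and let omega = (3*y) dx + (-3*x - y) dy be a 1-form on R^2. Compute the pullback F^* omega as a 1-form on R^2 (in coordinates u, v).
F^* omega = (9*v*(v - 1)) dv

Using F^*(f dg) = (f ∘ F) d(g ∘ F), substitute each coordinate x_i by F_i(u, v) in f_i, and replace dx_i by d F_i = (∂F_i/∂u) du + (∂F_i/∂v) dv.
  For the x component: f_1(F) = -9*v; d F_1 = (0) du + (1 - 2*v) dv
  For the y component: f_2(F) = 3*v^2; d F_2 = (0) du + (-3) dv
Combining and collecting du, dv coefficients:
  coeff of du: 0
  coeff of dv: 9*v*(v - 1)
F^* omega = (9*v*(v - 1)) dv.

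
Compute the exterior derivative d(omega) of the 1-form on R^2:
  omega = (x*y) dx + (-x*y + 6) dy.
d(omega) = (-x - y) dx ∧ dy

For a 1-form omega = sum_i f_i dx_i, the exterior derivative is
  d(omega) = sum_{i < j} (∂f_j/∂x_i - ∂f_i/∂x_j) dx_i ∧ dx_j.
  coefficient of dx ∧ dy: ∂f_2/∂x - ∂f_1/∂y = ∂(-x*y + 6)/∂x - ∂(x*y)/∂y = -x - y
Assembling: d(omega) = (-x - y) dx ∧ dy.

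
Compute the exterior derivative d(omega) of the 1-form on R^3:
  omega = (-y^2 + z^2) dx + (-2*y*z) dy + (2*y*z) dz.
d(omega) = (2*y) dx ∧ dy + (-2*z) dx ∧ dz + (2*y + 2*z) dy ∧ dz

For a 1-form omega = sum_i f_i dx_i, the exterior derivative is
  d(omega) = sum_{i < j} (∂f_j/∂x_i - ∂f_i/∂x_j) dx_i ∧ dx_j.
  coefficient of dx ∧ dy: ∂f_2/∂x - ∂f_1/∂y = ∂(-2*y*z)/∂x - ∂(-y^2 + z^2)/∂y = 2*y
  coefficient of dx ∧ dz: ∂f_3/∂x - ∂f_1/∂z = ∂(2*y*z)/∂x - ∂(-y^2 + z^2)/∂z = -2*z
  coefficient of dy ∧ dz: ∂f_3/∂y - ∂f_2/∂z = ∂(2*y*z)/∂y - ∂(-2*y*z)/∂z = 2*y + 2*z
Assembling: d(omega) = (2*y) dx ∧ dy + (-2*z) dx ∧ dz + (2*y + 2*z) dy ∧ dz.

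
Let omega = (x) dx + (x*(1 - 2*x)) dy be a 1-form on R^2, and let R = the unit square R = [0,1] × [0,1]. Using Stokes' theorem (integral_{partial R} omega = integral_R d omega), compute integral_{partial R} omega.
integral_(partial R) omega = -1

Stokes: integral_partial_R omega = integral_R d omega with d omega = (∂Q/∂x - ∂P/∂y) dx ∧ dy.
  ∂Q/∂x = 1 - 4*x
  ∂P/∂y = 0
  integrand = ∂Q/∂x - ∂P/∂y = 1 - 4*x.
Integrating over R: integral_0^1 integral_0^1 (1 - 4*x) dx dy = -1.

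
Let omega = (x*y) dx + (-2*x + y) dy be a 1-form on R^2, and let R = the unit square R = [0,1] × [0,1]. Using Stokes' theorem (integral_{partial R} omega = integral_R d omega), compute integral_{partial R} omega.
integral_(partial R) omega = -5/2

Stokes: integral_partial_R omega = integral_R d omega with d omega = (∂Q/∂x - ∂P/∂y) dx ∧ dy.
  ∂Q/∂x = -2
  ∂P/∂y = x
  integrand = ∂Q/∂x - ∂P/∂y = -x - 2.
Integrating over R: integral_0^1 integral_0^1 (-x - 2) dx dy = -5/2.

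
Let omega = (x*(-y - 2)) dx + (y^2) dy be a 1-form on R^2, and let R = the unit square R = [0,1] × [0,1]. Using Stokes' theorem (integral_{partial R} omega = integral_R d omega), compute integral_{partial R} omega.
integral_(partial R) omega = 1/2

Stokes: integral_partial_R omega = integral_R d omega with d omega = (∂Q/∂x - ∂P/∂y) dx ∧ dy.
  ∂Q/∂x = 0
  ∂P/∂y = -x
  integrand = ∂Q/∂x - ∂P/∂y = x.
Integrating over R: integral_0^1 integral_0^1 (x) dx dy = 1/2.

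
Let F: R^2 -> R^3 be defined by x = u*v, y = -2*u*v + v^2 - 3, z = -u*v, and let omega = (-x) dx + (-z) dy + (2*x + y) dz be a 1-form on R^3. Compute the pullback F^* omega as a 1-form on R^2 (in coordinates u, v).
F^* omega = (v*(-3*u*v - v^2 + 3)) du + (u*(-3*u*v + v^2 + 3)) dv

Using F^*(f dg) = (f ∘ F) d(g ∘ F), substitute each coordinate x_i by F_i(u, v) in f_i, and replace dx_i by d F_i = (∂F_i/∂u) du + (∂F_i/∂v) dv.
  For the x component: f_1(F) = -u*v; d F_1 = (v) du + (u) dv
  For the y component: f_2(F) = u*v; d F_2 = (-2*v) du + (-2*u + 2*v) dv
  For the z component: f_3(F) = v^2 - 3; d F_3 = (-v) du + (-u) dv
Combining and collecting du, dv coefficients:
  coeff of du: v*(-3*u*v - v^2 + 3)
  coeff of dv: u*(-3*u*v + v^2 + 3)
F^* omega = (v*(-3*u*v - v^2 + 3)) du + (u*(-3*u*v + v^2 + 3)) dv.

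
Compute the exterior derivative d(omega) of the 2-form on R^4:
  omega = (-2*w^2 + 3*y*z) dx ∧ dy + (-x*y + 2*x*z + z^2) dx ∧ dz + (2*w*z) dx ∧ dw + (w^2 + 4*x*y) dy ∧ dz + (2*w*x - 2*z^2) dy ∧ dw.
d(omega) = (x + 7*y) dx ∧ dy ∧ dz + (-2*w) dx ∧ dy ∧ dw + (-2*w) dx ∧ dz ∧ dw + (2*w + 4*z) dy ∧ dz ∧ dw

For a 2-form omega = sum_{i<j} g_{ij} dx_i ∧ dx_j, the exterior derivative is
  d(omega) = sum_{i<j} d(g_{ij}) ∧ dx_i ∧ dx_j = sum_{i<j, k} (∂g_{ij}/∂x_k) dx_k ∧ dx_i ∧ dx_j.
Expand each term, using dx_k ∧ dx_i ∧ dx_j = sgn(permutation) dx_{(a)} ∧ dx_{(b)} ∧ dx_{(c)} with (a < b < c) sorted:
  d(-2*w^2 + 3*y*z) includes (∂/∂z)(-2*w^2 + 3*y*z) dz = (3*y) dz, which multiplied by dx ∧ dy gives (3*y) dx ∧ dy ∧ dz
  d(-2*w^2 + 3*y*z) includes (∂/∂w)(-2*w^2 + 3*y*z) dw = (-4*w) dw, which multiplied by dx ∧ dy gives (-4*w) dx ∧ dy ∧ dw
  d(-x*y + 2*x*z + z^2) includes (∂/∂y)(-x*y + 2*x*z + z^2) dy = (-x) dy, which multiplied by dx ∧ dz gives (x) dx ∧ dy ∧ dz
  d(2*w*z) includes (∂/∂z)(2*w*z) dz = (2*w) dz, which multiplied by dx ∧ dw gives (-2*w) dx ∧ dz ∧ dw
  d(w^2 + 4*x*y) includes (∂/∂x)(w^2 + 4*x*y) dx = (4*y) dx, which multiplied by dy ∧ dz gives (4*y) dx ∧ dy ∧ dz
  d(w^2 + 4*x*y) includes (∂/∂w)(w^2 + 4*x*y) dw = (2*w) dw, which multiplied by dy ∧ dz gives (2*w) dy ∧ dz ∧ dw
  d(2*w*x - 2*z^2) includes (∂/∂x)(2*w*x - 2*z^2) dx = (2*w) dx, which multiplied by dy ∧ dw gives (2*w) dx ∧ dy ∧ dw
  d(2*w*x - 2*z^2) includes (∂/∂z)(2*w*x - 2*z^2) dz = (-4*z) dz, which multiplied by dy ∧ dw gives (4*z) dy ∧ dz ∧ dw
Collecting like 3-forms: d(omega) = (x + 7*y) dx ∧ dy ∧ dz + (-2*w) dx ∧ dy ∧ dw + (-2*w) dx ∧ dz ∧ dw + (2*w + 4*z) dy ∧ dz ∧ dw.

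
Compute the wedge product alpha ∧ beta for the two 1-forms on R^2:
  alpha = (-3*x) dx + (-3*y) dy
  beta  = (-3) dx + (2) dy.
alpha ∧ beta = (-6*x - 9*y) dx ∧ dy

Distribute the wedge, using dx_i ∧ dx_j = -dx_j ∧ dx_i and dx_i ∧ dx_i = 0. For each pair (i, j) with i < j, the coefficient of dx_i ∧ dx_j in alpha ∧ beta is (alpha_i * beta_j - alpha_j * beta_i). Collecting: alpha ∧ beta = (-6*x - 9*y) dx ∧ dy.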